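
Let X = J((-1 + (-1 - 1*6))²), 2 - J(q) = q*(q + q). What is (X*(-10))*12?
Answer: 982800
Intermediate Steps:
J(q) = 2 - 2*q² (J(q) = 2 - q*(q + q) = 2 - q*2*q = 2 - 2*q²)
X = -8190 (X = 2 - 2*(-1 + (-1 - 1*6))⁴ = 2 - 2*(-1 + (-1 - 6))⁴ = 2 - 2*(-1 - 7)⁴ = 2 - 2*((-8)²)² = 2 - 2*64² = 2 - 2*4096 = 2 - 8192 = -8190)
(X*(-10))*12 = -8190*(-10)*12 = 81900*12 = 982800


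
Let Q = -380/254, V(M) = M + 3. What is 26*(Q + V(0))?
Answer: 4966/127 ≈ 39.102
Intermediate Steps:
V(M) = 3 + M
Q = -190/127 (Q = -380*1/254 = -190/127 ≈ -1.4961)
26*(Q + V(0)) = 26*(-190/127 + (3 + 0)) = 26*(-190/127 + 3) = 26*(191/127) = 4966/127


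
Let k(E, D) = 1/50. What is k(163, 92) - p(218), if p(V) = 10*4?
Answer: -1999/50 ≈ -39.980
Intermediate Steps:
p(V) = 40
k(E, D) = 1/50
k(163, 92) - p(218) = 1/50 - 1*40 = 1/50 - 40 = -1999/50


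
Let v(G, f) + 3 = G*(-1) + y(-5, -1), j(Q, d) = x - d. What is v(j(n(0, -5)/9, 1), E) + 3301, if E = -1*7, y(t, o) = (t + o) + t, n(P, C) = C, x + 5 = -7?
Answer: 3300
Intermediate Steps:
x = -12 (x = -5 - 7 = -12)
j(Q, d) = -12 - d
y(t, o) = o + 2*t (y(t, o) = (o + t) + t = o + 2*t)
E = -7
v(G, f) = -14 - G (v(G, f) = -3 + (G*(-1) + (-1 + 2*(-5))) = -3 + (-G + (-1 - 10)) = -3 + (-G - 11) = -3 + (-11 - G) = -14 - G)
v(j(n(0, -5)/9, 1), E) + 3301 = (-14 - (-12 - 1*1)) + 3301 = (-14 - (-12 - 1)) + 3301 = (-14 - 1*(-13)) + 3301 = (-14 + 13) + 3301 = -1 + 3301 = 3300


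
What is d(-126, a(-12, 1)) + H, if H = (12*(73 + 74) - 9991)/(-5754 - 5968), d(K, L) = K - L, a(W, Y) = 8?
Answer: -1562521/11722 ≈ -133.30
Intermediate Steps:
H = 8227/11722 (H = (12*147 - 9991)/(-11722) = (1764 - 9991)*(-1/11722) = -8227*(-1/11722) = 8227/11722 ≈ 0.70184)
d(-126, a(-12, 1)) + H = (-126 - 1*8) + 8227/11722 = (-126 - 8) + 8227/11722 = -134 + 8227/11722 = -1562521/11722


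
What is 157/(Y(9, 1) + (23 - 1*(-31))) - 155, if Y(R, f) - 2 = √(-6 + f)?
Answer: (-155*√5 + 8523*I)/(√5 - 56*I) ≈ -152.2 - 0.11177*I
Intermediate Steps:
Y(R, f) = 2 + √(-6 + f)
157/(Y(9, 1) + (23 - 1*(-31))) - 155 = 157/((2 + √(-6 + 1)) + (23 - 1*(-31))) - 155 = 157/((2 + √(-5)) + (23 + 31)) - 155 = 157/((2 + I*√5) + 54) - 155 = 157/(56 + I*√5) - 155 = -155 + 157/(56 + I*√5)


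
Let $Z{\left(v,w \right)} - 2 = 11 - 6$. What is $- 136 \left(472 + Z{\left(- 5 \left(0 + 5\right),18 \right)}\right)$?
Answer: $-65144$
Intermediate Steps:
$Z{\left(v,w \right)} = 7$ ($Z{\left(v,w \right)} = 2 + \left(11 - 6\right) = 2 + 5 = 7$)
$- 136 \left(472 + Z{\left(- 5 \left(0 + 5\right),18 \right)}\right) = - 136 \left(472 + 7\right) = \left(-136\right) 479 = -65144$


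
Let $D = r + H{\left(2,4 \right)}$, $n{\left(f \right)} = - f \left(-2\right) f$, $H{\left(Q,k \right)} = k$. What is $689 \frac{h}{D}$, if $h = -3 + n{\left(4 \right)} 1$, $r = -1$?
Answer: $\frac{19981}{3} \approx 6660.3$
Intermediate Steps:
$n{\left(f \right)} = 2 f^{2}$ ($n{\left(f \right)} = - - 2 f f = - \left(-2\right) f^{2} = 2 f^{2}$)
$h = 29$ ($h = -3 + 2 \cdot 4^{2} \cdot 1 = -3 + 2 \cdot 16 \cdot 1 = -3 + 32 \cdot 1 = -3 + 32 = 29$)
$D = 3$ ($D = -1 + 4 = 3$)
$689 \frac{h}{D} = 689 \cdot \frac{29}{3} = \frac{19981}{3}$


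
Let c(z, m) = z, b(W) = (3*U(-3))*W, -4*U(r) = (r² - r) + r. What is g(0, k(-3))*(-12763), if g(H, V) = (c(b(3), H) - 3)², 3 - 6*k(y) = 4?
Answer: -110387187/16 ≈ -6.8992e+6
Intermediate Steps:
k(y) = -⅙ (k(y) = ½ - ⅙*4 = ½ - ⅔ = -⅙)
U(r) = -r²/4 (U(r) = -((r² - r) + r)/4 = -r²/4)
b(W) = -27*W/4 (b(W) = (3*(-¼*(-3)²))*W = (3*(-¼*9))*W = (3*(-9/4))*W = -27*W/4)
g(H, V) = 8649/16 (g(H, V) = (-27/4*3 - 3)² = (-81/4 - 3)² = (-93/4)² = 8649/16)
g(0, k(-3))*(-12763) = (8649/16)*(-12763) = -110387187/16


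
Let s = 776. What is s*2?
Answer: 1552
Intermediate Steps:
s*2 = 776*2 = 1552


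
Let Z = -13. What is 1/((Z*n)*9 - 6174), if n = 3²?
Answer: -1/7227 ≈ -0.00013837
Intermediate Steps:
n = 9
1/((Z*n)*9 - 6174) = 1/(-13*9*9 - 6174) = 1/(-117*9 - 6174) = 1/(-1053 - 6174) = 1/(-7227) = -1/7227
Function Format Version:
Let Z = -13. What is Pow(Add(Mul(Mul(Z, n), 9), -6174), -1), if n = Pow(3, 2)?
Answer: Rational(-1, 7227) ≈ -0.00013837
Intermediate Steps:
n = 9
Pow(Add(Mul(Mul(Z, n), 9), -6174), -1) = Pow(Add(Mul(Mul(-13, 9), 9), -6174), -1) = Pow(Add(Mul(-117, 9), -6174), -1) = Pow(Add(-1053, -6174), -1) = Pow(-7227, -1) = Rational(-1, 7227)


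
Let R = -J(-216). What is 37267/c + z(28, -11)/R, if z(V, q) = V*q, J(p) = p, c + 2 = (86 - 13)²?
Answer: 1602239/287658 ≈ 5.5699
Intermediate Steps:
c = 5327 (c = -2 + (86 - 13)² = -2 + 73² = -2 + 5329 = 5327)
R = 216 (R = -1*(-216) = 216)
37267/c + z(28, -11)/R = 37267/5327 + (28*(-11))/216 = 37267*(1/5327) - 308*1/216 = 37267/5327 - 77/54 = 1602239/287658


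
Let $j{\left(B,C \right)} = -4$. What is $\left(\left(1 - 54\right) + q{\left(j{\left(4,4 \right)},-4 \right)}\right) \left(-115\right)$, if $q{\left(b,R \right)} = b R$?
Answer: $4255$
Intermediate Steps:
$q{\left(b,R \right)} = R b$
$\left(\left(1 - 54\right) + q{\left(j{\left(4,4 \right)},-4 \right)}\right) \left(-115\right) = \left(\left(1 - 54\right) - -16\right) \left(-115\right) = \left(-53 + 16\right) \left(-115\right) = \left(-37\right) \left(-115\right) = 4255$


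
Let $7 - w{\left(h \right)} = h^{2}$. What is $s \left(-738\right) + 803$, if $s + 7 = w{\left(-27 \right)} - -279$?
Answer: $332903$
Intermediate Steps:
$w{\left(h \right)} = 7 - h^{2}$
$s = -450$ ($s = -7 + \left(\left(7 - \left(-27\right)^{2}\right) - -279\right) = -7 + \left(\left(7 - 729\right) + 279\right) = -7 + \left(-722 + 279\right) = -7 - 443 = -450$)
$s \left(-738\right) + 803 = \left(-450\right) \left(-738\right) + 803 = 332100 + 803 = 332903$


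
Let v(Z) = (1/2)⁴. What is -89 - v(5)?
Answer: -1425/16 ≈ -89.063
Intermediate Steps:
v(Z) = 1/16 (v(Z) = (½)⁴ = 1/16)
-89 - v(5) = -89 - 1*1/16 = -89 - 1/16 = -1425/16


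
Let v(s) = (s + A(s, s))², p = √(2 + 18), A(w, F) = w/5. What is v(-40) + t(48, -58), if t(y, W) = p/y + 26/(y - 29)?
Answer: 43802/19 + √5/24 ≈ 2305.5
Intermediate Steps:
A(w, F) = w/5 (A(w, F) = w*(⅕) = w/5)
p = 2*√5 (p = √20 = 2*√5 ≈ 4.4721)
v(s) = 36*s²/25 (v(s) = (s + s/5)² = (6*s/5)² = 36*s²/25)
t(y, W) = 26/(-29 + y) + 2*√5/y (t(y, W) = (2*√5)/y + 26/(y - 29) = 2*√5/y + 26/(-29 + y) = 26/(-29 + y) + 2*√5/y)
v(-40) + t(48, -58) = (36/25)*(-40)² + 2*(-29*√5 + 13*48 + 48*√5)/(48*(-29 + 48)) = (36/25)*1600 + 2*(1/48)*(-29*√5 + 624 + 48*√5)/19 = 2304 + 2*(1/48)*(1/19)*(624 + 19*√5) = 2304 + (26/19 + √5/24) = 43802/19 + √5/24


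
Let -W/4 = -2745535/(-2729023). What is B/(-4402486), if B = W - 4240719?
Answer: 11573030669677/12014485551178 ≈ 0.96326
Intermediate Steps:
W = -10982140/2729023 (W = -(-10982140)/(-2729023) = -(-10982140)*(-1)/2729023 = -4*2745535/2729023 = -10982140/2729023 ≈ -4.0242)
B = -11573030669677/2729023 (B = -10982140/2729023 - 4240719 = -11573030669677/2729023 ≈ -4.2407e+6)
B/(-4402486) = -11573030669677/2729023/(-4402486) = -11573030669677/2729023*(-1/4402486) = 11573030669677/12014485551178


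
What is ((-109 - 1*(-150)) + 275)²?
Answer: 99856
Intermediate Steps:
((-109 - 1*(-150)) + 275)² = ((-109 + 150) + 275)² = (41 + 275)² = 316² = 99856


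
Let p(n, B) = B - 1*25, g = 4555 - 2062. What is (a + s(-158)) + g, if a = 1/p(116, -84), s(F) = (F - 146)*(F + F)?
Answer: 10742712/109 ≈ 98557.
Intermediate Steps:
g = 2493
p(n, B) = -25 + B (p(n, B) = B - 25 = -25 + B)
s(F) = 2*F*(-146 + F) (s(F) = (-146 + F)*(2*F) = 2*F*(-146 + F))
a = -1/109 (a = 1/(-25 - 84) = 1/(-109) = -1/109 ≈ -0.0091743)
(a + s(-158)) + g = (-1/109 + 2*(-158)*(-146 - 158)) + 2493 = (-1/109 + 2*(-158)*(-304)) + 2493 = (-1/109 + 96064) + 2493 = 10470975/109 + 2493 = 10742712/109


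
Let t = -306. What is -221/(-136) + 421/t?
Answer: 305/1224 ≈ 0.24918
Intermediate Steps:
-221/(-136) + 421/t = -221/(-136) + 421/(-306) = -221*(-1/136) + 421*(-1/306) = 13/8 - 421/306 = 305/1224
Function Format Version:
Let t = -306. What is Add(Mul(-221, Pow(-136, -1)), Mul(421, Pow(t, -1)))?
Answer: Rational(305, 1224) ≈ 0.24918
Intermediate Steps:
Add(Mul(-221, Pow(-136, -1)), Mul(421, Pow(t, -1))) = Add(Mul(-221, Pow(-136, -1)), Mul(421, Pow(-306, -1))) = Add(Mul(-221, Rational(-1, 136)), Mul(421, Rational(-1, 306))) = Add(Rational(13, 8), Rational(-421, 306)) = Rational(305, 1224)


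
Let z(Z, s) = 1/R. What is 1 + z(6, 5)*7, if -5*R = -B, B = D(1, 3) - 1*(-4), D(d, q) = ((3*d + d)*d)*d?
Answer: 43/8 ≈ 5.3750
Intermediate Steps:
D(d, q) = 4*d**3 (D(d, q) = ((4*d)*d)*d = (4*d**2)*d = 4*d**3)
B = 8 (B = 4*1**3 - 1*(-4) = 4*1 + 4 = 4 + 4 = 8)
R = 8/5 (R = -(-1)*8/5 = -1/5*(-8) = 8/5 ≈ 1.6000)
z(Z, s) = 5/8 (z(Z, s) = 1/(8/5) = 5/8)
1 + z(6, 5)*7 = 1 + (5/8)*7 = 1 + 35/8 = 43/8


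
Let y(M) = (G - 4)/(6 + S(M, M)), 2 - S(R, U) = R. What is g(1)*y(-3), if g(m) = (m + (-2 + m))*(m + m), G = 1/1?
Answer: 0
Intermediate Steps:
S(R, U) = 2 - R
G = 1
g(m) = 2*m*(-2 + 2*m) (g(m) = (-2 + 2*m)*(2*m) = 2*m*(-2 + 2*m))
y(M) = -3/(8 - M) (y(M) = (1 - 4)/(6 + (2 - M)) = -3/(8 - M))
g(1)*y(-3) = (4*1*(-1 + 1))*(3/(-8 - 3)) = (4*1*0)*(3/(-11)) = 0*(3*(-1/11)) = 0*(-3/11) = 0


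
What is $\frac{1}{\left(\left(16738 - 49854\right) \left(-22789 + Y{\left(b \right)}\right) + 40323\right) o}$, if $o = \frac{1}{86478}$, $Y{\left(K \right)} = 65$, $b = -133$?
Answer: $\frac{86478}{752568307} \approx 0.00011491$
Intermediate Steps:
$o = \frac{1}{86478} \approx 1.1564 \cdot 10^{-5}$
$\frac{1}{\left(\left(16738 - 49854\right) \left(-22789 + Y{\left(b \right)}\right) + 40323\right) o} = \frac{\frac{1}{\frac{1}{86478}}}{\left(16738 - 49854\right) \left(-22789 + 65\right) + 40323} = \frac{1}{\left(-33116\right) \left(-22724\right) + 40323} \cdot 86478 = \frac{1}{752527984 + 40323} \cdot 86478 = \frac{1}{752568307} \cdot 86478 = \frac{86478}{752568307}$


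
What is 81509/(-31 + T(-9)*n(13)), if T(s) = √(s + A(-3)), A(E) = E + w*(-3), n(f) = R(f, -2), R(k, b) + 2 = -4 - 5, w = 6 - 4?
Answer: -2526779/3139 + 2689797*I*√2/3139 ≈ -804.96 + 1211.8*I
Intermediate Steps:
w = 2
R(k, b) = -11 (R(k, b) = -2 + (-4 - 5) = -2 - 9 = -11)
n(f) = -11
A(E) = -6 + E (A(E) = E + 2*(-3) = E - 6 = -6 + E)
T(s) = √(-9 + s) (T(s) = √(s + (-6 - 3)) = √(s - 9) = √(-9 + s))
81509/(-31 + T(-9)*n(13)) = 81509/(-31 + √(-9 - 9)*(-11)) = 81509/(-31 + √(-18)*(-11)) = 81509/(-31 + (3*I*√2)*(-11)) = 81509/(-31 - 33*I*√2)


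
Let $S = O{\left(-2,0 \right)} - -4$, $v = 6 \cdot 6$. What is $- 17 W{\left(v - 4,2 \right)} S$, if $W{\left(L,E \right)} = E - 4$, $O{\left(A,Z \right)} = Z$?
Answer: $136$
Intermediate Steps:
$v = 36$
$S = 4$ ($S = 0 - -4 = 0 + 4 = 4$)
$W{\left(L,E \right)} = -4 + E$ ($W{\left(L,E \right)} = E - 4 = -4 + E$)
$- 17 W{\left(v - 4,2 \right)} S = - 17 \left(-4 + 2\right) 4 = \left(-17\right) \left(-2\right) 4 = 34 \cdot 4 = 136$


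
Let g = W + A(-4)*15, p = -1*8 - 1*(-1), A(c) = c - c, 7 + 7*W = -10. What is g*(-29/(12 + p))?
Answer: 493/35 ≈ 14.086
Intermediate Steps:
W = -17/7 (W = -1 + (⅐)*(-10) = -1 - 10/7 = -17/7 ≈ -2.4286)
A(c) = 0
p = -7 (p = -8 + 1 = -7)
g = -17/7 (g = -17/7 + 0*15 = -17/7 + 0 = -17/7 ≈ -2.4286)
g*(-29/(12 + p)) = -(-493)/(7*(12 - 7)) = -(-493)/(7*5) = -17/7*(-29/5) = 493/35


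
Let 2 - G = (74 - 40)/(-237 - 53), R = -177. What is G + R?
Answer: -25358/145 ≈ -174.88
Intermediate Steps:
G = 307/145 (G = 2 - (74 - 40)/(-237 - 53) = 2 - 34/(-290) = 2 - 34*(-1)/290 = 2 - 1*(-17/145) = 2 + 17/145 = 307/145 ≈ 2.1172)
G + R = 307/145 - 177 = -25358/145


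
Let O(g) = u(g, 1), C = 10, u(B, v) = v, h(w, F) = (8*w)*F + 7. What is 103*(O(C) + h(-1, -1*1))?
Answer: 1648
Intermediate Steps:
h(w, F) = 7 + 8*F*w (h(w, F) = 8*F*w + 7 = 7 + 8*F*w)
O(g) = 1
103*(O(C) + h(-1, -1*1)) = 103*(1 + (7 + 8*(-1*1)*(-1))) = 103*(1 + (7 + 8*(-1)*(-1))) = 103*(1 + (7 + 8)) = 103*(1 + 15) = 103*16 = 1648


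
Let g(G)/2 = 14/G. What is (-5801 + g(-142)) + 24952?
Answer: 1359707/71 ≈ 19151.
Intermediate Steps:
g(G) = 28/G (g(G) = 2*(14/G) = 28/G)
(-5801 + g(-142)) + 24952 = (-5801 + 28/(-142)) + 24952 = (-5801 + 28*(-1/142)) + 24952 = (-5801 - 14/71) + 24952 = -411885/71 + 24952 = 1359707/71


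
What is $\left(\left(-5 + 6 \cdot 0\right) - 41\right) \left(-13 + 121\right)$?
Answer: $-4968$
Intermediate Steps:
$\left(\left(-5 + 6 \cdot 0\right) - 41\right) \left(-13 + 121\right) = \left(\left(-5 + 0\right) - 41\right) 108 = \left(-5 - 41\right) 108 = \left(-46\right) 108 = -4968$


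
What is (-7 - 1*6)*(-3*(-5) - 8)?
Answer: -91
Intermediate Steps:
(-7 - 1*6)*(-3*(-5) - 8) = (-7 - 6)*(15 - 8) = -13*7 = -91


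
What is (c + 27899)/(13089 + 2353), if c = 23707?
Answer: 25803/7721 ≈ 3.3419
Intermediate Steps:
(c + 27899)/(13089 + 2353) = (23707 + 27899)/(13089 + 2353) = 51606/15442 = 51606*(1/15442) = 25803/7721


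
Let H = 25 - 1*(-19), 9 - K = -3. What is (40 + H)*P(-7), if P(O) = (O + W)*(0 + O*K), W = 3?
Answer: 28224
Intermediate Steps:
K = 12 (K = 9 - 1*(-3) = 9 + 3 = 12)
P(O) = 12*O*(3 + O) (P(O) = (O + 3)*(0 + O*12) = (3 + O)*(0 + 12*O) = (3 + O)*(12*O) = 12*O*(3 + O))
H = 44 (H = 25 + 19 = 44)
(40 + H)*P(-7) = (40 + 44)*(12*(-7)*(3 - 7)) = 84*(12*(-7)*(-4)) = 84*336 = 28224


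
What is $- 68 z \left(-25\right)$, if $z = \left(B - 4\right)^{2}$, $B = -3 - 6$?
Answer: $287300$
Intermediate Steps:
$B = -9$ ($B = -3 - 6 = -9$)
$z = 169$ ($z = \left(-9 - 4\right)^{2} = \left(-13\right)^{2} = 169$)
$- 68 z \left(-25\right) = \left(-68\right) 169 \left(-25\right) = \left(-11492\right) \left(-25\right) = 287300$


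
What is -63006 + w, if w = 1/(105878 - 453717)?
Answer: -21915944035/347839 ≈ -63006.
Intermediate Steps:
w = -1/347839 (w = 1/(-347839) = -1/347839 ≈ -2.8749e-6)
-63006 + w = -63006 - 1/347839 = -21915944035/347839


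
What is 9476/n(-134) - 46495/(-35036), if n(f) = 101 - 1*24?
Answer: 335581251/2697772 ≈ 124.39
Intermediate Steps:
n(f) = 77 (n(f) = 101 - 24 = 77)
9476/n(-134) - 46495/(-35036) = 9476/77 - 46495/(-35036) = 9476*(1/77) - 46495*(-1/35036) = 9476/77 + 46495/35036 = 335581251/2697772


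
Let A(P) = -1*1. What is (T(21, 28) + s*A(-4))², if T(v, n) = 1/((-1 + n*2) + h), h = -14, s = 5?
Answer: 41616/1681 ≈ 24.757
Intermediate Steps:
A(P) = -1
T(v, n) = 1/(-15 + 2*n) (T(v, n) = 1/((-1 + n*2) - 14) = 1/((-1 + 2*n) - 14) = 1/(-15 + 2*n))
(T(21, 28) + s*A(-4))² = (1/(-15 + 2*28) + 5*(-1))² = (1/(-15 + 56) - 5)² = (1/41 - 5)² = (-204/41)² = 41616/1681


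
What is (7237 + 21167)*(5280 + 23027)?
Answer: 804032028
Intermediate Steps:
(7237 + 21167)*(5280 + 23027) = 28404*28307 = 804032028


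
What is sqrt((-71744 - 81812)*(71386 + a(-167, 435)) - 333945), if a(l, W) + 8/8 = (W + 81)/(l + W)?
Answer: 3*I*sqrt(5467714054217)/67 ≈ 1.047e+5*I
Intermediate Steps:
a(l, W) = -1 + (81 + W)/(W + l) (a(l, W) = -1 + (W + 81)/(l + W) = -1 + (81 + W)/(W + l))
sqrt((-71744 - 81812)*(71386 + a(-167, 435)) - 333945) = sqrt((-71744 - 81812)*(71386 + (81 - 1*(-167))/(435 - 167)) - 333945) = sqrt(-153556*(71386 + (81 + 167)/268) - 333945) = sqrt(-153556*(71386 + (1/268)*248) - 333945) = sqrt(-153556*(71386 + 62/67) - 333945) = sqrt(-153556*4782924/67 - 333945) = sqrt(-734446677744/67 - 333945) = sqrt(-734469052059/67) = 3*I*sqrt(5467714054217)/67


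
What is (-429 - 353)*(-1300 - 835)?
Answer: 1669570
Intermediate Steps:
(-429 - 353)*(-1300 - 835) = -782*(-2135) = 1669570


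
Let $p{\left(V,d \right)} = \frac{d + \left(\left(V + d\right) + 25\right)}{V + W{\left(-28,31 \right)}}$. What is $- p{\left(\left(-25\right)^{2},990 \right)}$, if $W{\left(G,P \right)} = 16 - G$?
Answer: $- \frac{2630}{669} \approx -3.9312$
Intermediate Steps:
$p{\left(V,d \right)} = \frac{25 + V + 2 d}{44 + V}$ ($p{\left(V,d \right)} = \frac{d + \left(\left(V + d\right) + 25\right)}{V + \left(16 - -28\right)} = \frac{d + \left(25 + V + d\right)}{V + \left(16 + 28\right)} = \frac{25 + V + 2 d}{V + 44} = \frac{25 + V + 2 d}{44 + V}$)
$- p{\left(\left(-25\right)^{2},990 \right)} = - \frac{25 + \left(-25\right)^{2} + 2 \cdot 990}{44 + \left(-25\right)^{2}} = - \frac{25 + 625 + 1980}{44 + 625} = - \frac{2630}{669}$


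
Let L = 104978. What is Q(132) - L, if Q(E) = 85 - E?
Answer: -105025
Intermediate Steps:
Q(132) - L = (85 - 1*132) - 1*104978 = (85 - 132) - 104978 = -47 - 104978 = -105025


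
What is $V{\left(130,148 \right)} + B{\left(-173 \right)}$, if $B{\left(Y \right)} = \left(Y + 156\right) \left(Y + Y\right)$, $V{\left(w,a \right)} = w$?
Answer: $6012$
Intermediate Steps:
$B{\left(Y \right)} = 2 Y \left(156 + Y\right)$ ($B{\left(Y \right)} = \left(156 + Y\right) 2 Y = 2 Y \left(156 + Y\right)$)
$V{\left(130,148 \right)} + B{\left(-173 \right)} = 130 + 2 \left(-173\right) \left(156 - 173\right) = 130 + 2 \left(-173\right) \left(-17\right) = 130 + 5882 = 6012$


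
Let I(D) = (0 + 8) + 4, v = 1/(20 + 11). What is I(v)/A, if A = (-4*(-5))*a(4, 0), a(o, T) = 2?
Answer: 3/10 ≈ 0.30000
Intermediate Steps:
v = 1/31 ≈ 0.032258
I(D) = 12 (I(D) = 8 + 4 = 12)
A = 40 (A = -4*(-5)*2 = 20*2 = 40)
I(v)/A = 12/40 = 12*(1/40) = 3/10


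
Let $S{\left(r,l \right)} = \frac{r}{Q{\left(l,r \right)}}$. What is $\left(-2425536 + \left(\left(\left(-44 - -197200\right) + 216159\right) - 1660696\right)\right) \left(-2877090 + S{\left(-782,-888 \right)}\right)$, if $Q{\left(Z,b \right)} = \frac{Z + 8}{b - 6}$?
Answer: $\frac{1162687318646059}{110} \approx 1.057 \cdot 10^{13}$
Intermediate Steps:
$Q{\left(Z,b \right)} = \frac{8 + Z}{-6 + b}$
$S{\left(r,l \right)} = \frac{r \left(-6 + r\right)}{8 + l}$ ($S{\left(r,l \right)} = \frac{r}{\frac{1}{-6 + r} \left(8 + l\right)} = r \frac{-6 + r}{8 + l} = \frac{r \left(-6 + r\right)}{8 + l}$)
$\left(-2425536 + \left(\left(\left(-44 - -197200\right) + 216159\right) - 1660696\right)\right) \left(-2877090 + S{\left(-782,-888 \right)}\right) = \left(-2425536 + \left(\left(\left(-44 - -197200\right) + 216159\right) - 1660696\right)\right) \left(-2877090 - \frac{782 \left(-6 - 782\right)}{8 - 888}\right) = \left(-2425536 + \left(\left(\left(-44 + 197200\right) + 216159\right) - 1660696\right)\right) \left(-2877090 - 782 \frac{1}{-880} \left(-788\right)\right) = \left(-2425536 + \left(\left(197156 + 216159\right) - 1660696\right)\right) \left(-2877090 - \left(- \frac{391}{440}\right) \left(-788\right)\right) = \left(-2425536 + \left(413315 - 1660696\right)\right) \left(-2877090 - \frac{77027}{110}\right) = \left(-2425536 - 1247381\right) \left(- \frac{316556927}{110}\right) = \left(-3672917\right) \left(- \frac{316556927}{110}\right) = \frac{1162687318646059}{110}$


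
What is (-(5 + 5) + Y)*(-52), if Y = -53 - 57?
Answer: 6240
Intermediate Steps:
Y = -110
(-(5 + 5) + Y)*(-52) = (-(5 + 5) - 110)*(-52) = (-1*10 - 110)*(-52) = (-10 - 110)*(-52) = -120*(-52) = 6240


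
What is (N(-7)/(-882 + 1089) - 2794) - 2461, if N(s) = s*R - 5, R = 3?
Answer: -1087811/207 ≈ -5255.1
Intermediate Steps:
N(s) = -5 + 3*s (N(s) = s*3 - 5 = 3*s - 5 = -5 + 3*s)
(N(-7)/(-882 + 1089) - 2794) - 2461 = ((-5 + 3*(-7))/(-882 + 1089) - 2794) - 2461 = ((-5 - 21)/207 - 2794) - 2461 = (-26*1/207 - 2794) - 2461 = (-26/207 - 2794) - 2461 = -578384/207 - 2461 = -1087811/207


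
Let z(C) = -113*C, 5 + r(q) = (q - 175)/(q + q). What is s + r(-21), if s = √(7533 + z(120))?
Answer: -⅓ + 7*I*√123 ≈ -0.33333 + 77.634*I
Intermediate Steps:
r(q) = -5 + (-175 + q)/(2*q) (r(q) = -5 + (q - 175)/(q + q) = -5 + (-175 + q)/((2*q)) = -5 + (-175 + q)*(1/(2*q)) = -5 + (-175 + q)/(2*q))
s = 7*I*√123 (s = √(7533 - 113*120) = √(7533 - 13560) = √(-6027) = 7*I*√123 ≈ 77.634*I)
s + r(-21) = 7*I*√123 + (½)*(-175 - 9*(-21))/(-21) = 7*I*√123 + (½)*(-1/21)*(-175 + 189) = 7*I*√123 + (½)*(-1/21)*14 = 7*I*√123 - ⅓ = -⅓ + 7*I*√123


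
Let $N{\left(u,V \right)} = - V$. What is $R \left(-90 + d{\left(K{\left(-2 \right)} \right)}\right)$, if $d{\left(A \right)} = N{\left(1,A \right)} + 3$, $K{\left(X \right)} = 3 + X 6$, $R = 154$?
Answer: $-12012$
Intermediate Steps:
$K{\left(X \right)} = 3 + 6 X$
$d{\left(A \right)} = 3 - A$ ($d{\left(A \right)} = - A + 3 = 3 - A$)
$R \left(-90 + d{\left(K{\left(-2 \right)} \right)}\right) = 154 \left(-90 + \left(3 - \left(3 + 6 \left(-2\right)\right)\right)\right) = 154 \left(-90 + \left(3 - \left(3 - 12\right)\right)\right) = 154 \left(-90 + \left(3 - -9\right)\right) = 154 \left(-90 + \left(3 + 9\right)\right) = 154 \left(-90 + 12\right) = 154 \left(-78\right) = -12012$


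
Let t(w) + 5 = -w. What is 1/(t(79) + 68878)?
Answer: 1/68794 ≈ 1.4536e-5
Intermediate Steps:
t(w) = -5 - w
1/(t(79) + 68878) = 1/((-5 - 1*79) + 68878) = 1/((-5 - 79) + 68878) = 1/(-84 + 68878) = 1/68794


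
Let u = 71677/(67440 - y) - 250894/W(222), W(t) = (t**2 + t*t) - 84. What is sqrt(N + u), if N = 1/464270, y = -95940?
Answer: I*sqrt(2043114252557292018419056455)/31126045717410 ≈ 1.4522*I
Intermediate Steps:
W(t) = -84 + 2*t**2 (W(t) = (t**2 + t**2) - 84 = 2*t**2 - 84 = -84 + 2*t**2)
N = 1/464270 ≈ 2.1539e-6
u = -2827668671/1340859660 (u = 71677/(67440 - 1*(-95940)) - 250894/(-84 + 2*222**2) = 71677/(67440 + 95940) - 250894/(-84 + 2*49284) = 71677/163380 - 250894/(-84 + 98568) = 71677*(1/163380) - 250894/98484 = 71677/163380 - 250894*1/98484 = 71677/163380 - 125447/49242 = -2827668671/1340859660 ≈ -2.1088)
sqrt(N + u) = sqrt(1/464270 - 2827668671/1340859660) = sqrt(-131280039302551/62252091434820) = I*sqrt(2043114252557292018419056455)/31126045717410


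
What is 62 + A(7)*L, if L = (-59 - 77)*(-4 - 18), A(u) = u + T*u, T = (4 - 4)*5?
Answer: 21006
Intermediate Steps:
T = 0 (T = 0*5 = 0)
A(u) = u (A(u) = u + 0*u = u + 0 = u)
L = 2992 (L = -136*(-22) = 2992)
62 + A(7)*L = 62 + 7*2992 = 62 + 20944 = 21006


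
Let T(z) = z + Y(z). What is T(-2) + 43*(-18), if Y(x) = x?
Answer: -778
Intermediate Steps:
T(z) = 2*z (T(z) = z + z = 2*z)
T(-2) + 43*(-18) = 2*(-2) + 43*(-18) = -4 - 774 = -778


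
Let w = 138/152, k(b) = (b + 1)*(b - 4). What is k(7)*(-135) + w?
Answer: -246171/76 ≈ -3239.1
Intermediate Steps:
k(b) = (1 + b)*(-4 + b)
w = 69/76 (w = 138*(1/152) = 69/76 ≈ 0.90790)
k(7)*(-135) + w = (-4 + 7² - 3*7)*(-135) + 69/76 = (-4 + 49 - 21)*(-135) + 69/76 = 24*(-135) + 69/76 = -3240 + 69/76 = -246171/76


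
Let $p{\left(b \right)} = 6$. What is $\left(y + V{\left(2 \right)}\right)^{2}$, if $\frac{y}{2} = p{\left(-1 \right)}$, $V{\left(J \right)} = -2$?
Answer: $100$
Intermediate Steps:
$y = 12$ ($y = 2 \cdot 6 = 12$)
$\left(y + V{\left(2 \right)}\right)^{2} = \left(12 - 2\right)^{2} = 10^{2} = 100$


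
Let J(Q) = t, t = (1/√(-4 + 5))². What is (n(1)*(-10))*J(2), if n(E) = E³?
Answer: -10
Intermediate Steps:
t = 1 (t = (1/√1)² = (1/1)² = (1*1)² = 1² = 1)
J(Q) = 1
(n(1)*(-10))*J(2) = (1³*(-10))*1 = (1*(-10))*1 = -10*1 = -10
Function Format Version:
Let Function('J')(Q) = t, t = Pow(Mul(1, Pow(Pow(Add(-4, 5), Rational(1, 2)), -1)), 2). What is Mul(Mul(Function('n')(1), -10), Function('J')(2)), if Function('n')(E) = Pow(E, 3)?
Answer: -10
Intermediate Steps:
t = 1 (t = Pow(Mul(1, Pow(Pow(1, Rational(1, 2)), -1)), 2) = Pow(Mul(1, Pow(1, -1)), 2) = Pow(Mul(1, 1), 2) = Pow(1, 2) = 1)
Function('J')(Q) = 1
Mul(Mul(Function('n')(1), -10), Function('J')(2)) = Mul(Mul(Pow(1, 3), -10), 1) = Mul(Mul(1, -10), 1) = Mul(-10, 1) = -10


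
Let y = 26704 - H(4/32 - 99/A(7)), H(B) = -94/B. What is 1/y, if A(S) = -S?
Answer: 17/454080 ≈ 3.7438e-5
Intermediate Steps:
y = 454080/17 (y = 26704 - (-94)/(4/32 - 99/((-1*7))) = 26704 - (-94)/(4*(1/32) - 99/(-7)) = 26704 - (-94)/(1/8 - 99*(-1/7)) = 26704 - (-94)/(1/8 + 99/7) = 26704 - (-94)/799/56 = 26704 - (-94)*56/799 = 26704 - 1*(-112/17) = 26704 + 112/17 = 454080/17 ≈ 26711.)
1/y = 1/(454080/17) = 17/454080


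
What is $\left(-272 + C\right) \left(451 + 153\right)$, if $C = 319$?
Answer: $28388$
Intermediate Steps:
$\left(-272 + C\right) \left(451 + 153\right) = \left(-272 + 319\right) \left(451 + 153\right) = 47 \cdot 604 = 28388$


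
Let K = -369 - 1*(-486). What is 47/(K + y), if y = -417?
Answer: -47/300 ≈ -0.15667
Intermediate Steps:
K = 117 (K = -369 + 486 = 117)
47/(K + y) = 47/(117 - 417) = 47/(-300) = -1/300*47 = -47/300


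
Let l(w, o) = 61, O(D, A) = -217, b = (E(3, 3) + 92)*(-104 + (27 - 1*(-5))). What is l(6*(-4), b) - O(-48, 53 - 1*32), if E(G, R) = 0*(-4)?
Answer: 278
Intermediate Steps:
E(G, R) = 0
b = -6624 (b = (0 + 92)*(-104 + (27 - 1*(-5))) = 92*(-104 + (27 + 5)) = 92*(-104 + 32) = 92*(-72) = -6624)
l(6*(-4), b) - O(-48, 53 - 1*32) = 61 - 1*(-217) = 61 + 217 = 278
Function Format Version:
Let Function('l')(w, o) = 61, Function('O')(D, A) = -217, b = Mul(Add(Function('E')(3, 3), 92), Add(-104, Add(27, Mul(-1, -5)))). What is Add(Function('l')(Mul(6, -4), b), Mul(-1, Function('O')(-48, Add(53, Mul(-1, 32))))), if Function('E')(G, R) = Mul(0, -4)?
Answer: 278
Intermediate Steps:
Function('E')(G, R) = 0
b = -6624 (b = Mul(Add(0, 92), Add(-104, Add(27, Mul(-1, -5)))) = Mul(92, Add(-104, Add(27, 5))) = Mul(92, Add(-104, 32)) = Mul(92, -72) = -6624)
Add(Function('l')(Mul(6, -4), b), Mul(-1, Function('O')(-48, Add(53, Mul(-1, 32))))) = Add(61, Mul(-1, -217)) = Add(61, 217) = 278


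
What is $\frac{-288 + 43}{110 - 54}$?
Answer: $- \frac{35}{8} \approx -4.375$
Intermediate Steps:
$\frac{-288 + 43}{110 - 54} = - \frac{245}{56} = \left(-245\right) \frac{1}{56} = - \frac{35}{8}$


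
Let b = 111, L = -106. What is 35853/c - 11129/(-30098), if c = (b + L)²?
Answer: 1079381819/752450 ≈ 1434.5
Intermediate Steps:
c = 25 (c = (111 - 106)² = 5² = 25)
35853/c - 11129/(-30098) = 35853/25 - 11129/(-30098) = 35853*(1/25) - 11129*(-1/30098) = 35853/25 + 11129/30098 = 1079381819/752450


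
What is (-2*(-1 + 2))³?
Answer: -8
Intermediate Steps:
(-2*(-1 + 2))³ = (-2*1)³ = (-2)³ = -8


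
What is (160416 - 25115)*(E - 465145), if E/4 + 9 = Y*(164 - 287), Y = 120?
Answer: -70927625521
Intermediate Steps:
E = -59076 (E = -36 + 4*(120*(164 - 287)) = -36 + 4*(120*(-123)) = -36 + 4*(-14760) = -36 - 59040 = -59076)
(160416 - 25115)*(E - 465145) = (160416 - 25115)*(-59076 - 465145) = 135301*(-524221) = -70927625521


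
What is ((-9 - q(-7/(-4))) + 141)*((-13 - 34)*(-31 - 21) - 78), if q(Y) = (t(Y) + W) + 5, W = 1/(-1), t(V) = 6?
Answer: 288652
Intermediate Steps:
W = -1
q(Y) = 10 (q(Y) = (6 - 1) + 5 = 5 + 5 = 10)
((-9 - q(-7/(-4))) + 141)*((-13 - 34)*(-31 - 21) - 78) = ((-9 - 1*10) + 141)*((-13 - 34)*(-31 - 21) - 78) = ((-9 - 10) + 141)*(-47*(-52) - 78) = (-19 + 141)*(2444 - 78) = 122*2366 = 288652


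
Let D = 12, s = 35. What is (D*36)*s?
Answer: 15120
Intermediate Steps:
(D*36)*s = (12*36)*35 = 432*35 = 15120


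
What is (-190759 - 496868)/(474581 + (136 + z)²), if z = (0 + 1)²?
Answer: -229209/164450 ≈ -1.3938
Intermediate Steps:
z = 1 (z = 1² = 1)
(-190759 - 496868)/(474581 + (136 + z)²) = (-190759 - 496868)/(474581 + (136 + 1)²) = -687627/(474581 + 137²) = -687627/(474581 + 18769) = -687627/493350 = -687627*1/493350 = -229209/164450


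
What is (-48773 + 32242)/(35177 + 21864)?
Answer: -16531/57041 ≈ -0.28981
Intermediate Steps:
(-48773 + 32242)/(35177 + 21864) = -16531/57041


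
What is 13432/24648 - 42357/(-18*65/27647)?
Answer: 30837508237/30810 ≈ 1.0009e+6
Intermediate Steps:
13432/24648 - 42357/(-18*65/27647) = 13432*(1/24648) - 42357/((-1170*1/27647)) = 1679/3081 - 42357/(-1170/27647) = 1679/3081 - 42357*(-27647/1170) = 1679/3081 + 390347993/390 = 30837508237/30810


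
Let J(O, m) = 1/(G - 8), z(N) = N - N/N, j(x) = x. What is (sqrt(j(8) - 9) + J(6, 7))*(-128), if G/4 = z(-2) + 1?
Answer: 8 - 128*I ≈ 8.0 - 128.0*I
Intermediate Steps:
z(N) = -1 + N (z(N) = N - 1*1 = N - 1 = -1 + N)
G = -8 (G = 4*((-1 - 2) + 1) = 4*(-3 + 1) = 4*(-2) = -8)
J(O, m) = -1/16 (J(O, m) = 1/(-8 - 8) = 1/(-16) = -1/16)
(sqrt(j(8) - 9) + J(6, 7))*(-128) = (sqrt(8 - 9) - 1/16)*(-128) = (sqrt(-1) - 1/16)*(-128) = (I - 1/16)*(-128) = (-1/16 + I)*(-128) = 8 - 128*I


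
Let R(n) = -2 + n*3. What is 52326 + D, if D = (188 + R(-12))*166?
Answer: 77226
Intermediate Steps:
R(n) = -2 + 3*n
D = 24900 (D = (188 + (-2 + 3*(-12)))*166 = (188 + (-2 - 36))*166 = (188 - 38)*166 = 150*166 = 24900)
52326 + D = 52326 + 24900 = 77226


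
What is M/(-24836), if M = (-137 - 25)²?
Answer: -6561/6209 ≈ -1.0567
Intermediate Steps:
M = 26244 (M = (-162)² = 26244)
M/(-24836) = 26244/(-24836) = 26244*(-1/24836) = -6561/6209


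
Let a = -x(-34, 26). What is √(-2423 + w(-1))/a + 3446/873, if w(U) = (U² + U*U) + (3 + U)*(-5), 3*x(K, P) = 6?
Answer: 3446/873 - I*√2431/2 ≈ 3.9473 - 24.653*I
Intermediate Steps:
x(K, P) = 2 (x(K, P) = (⅓)*6 = 2)
w(U) = -15 - 5*U + 2*U² (w(U) = (U² + U²) + (-15 - 5*U) = 2*U² + (-15 - 5*U) = -15 - 5*U + 2*U²)
a = -2 (a = -1*2 = -2)
√(-2423 + w(-1))/a + 3446/873 = √(-2423 + (-15 - 5*(-1) + 2*(-1)²))/(-2) + 3446/873 = √(-2423 + (-15 + 5 + 2*1))*(-½) + 3446*(1/873) = √(-2423 + (-15 + 5 + 2))*(-½) + 3446/873 = √(-2423 - 8)*(-½) + 3446/873 = √(-2431)*(-½) + 3446/873 = (I*√2431)*(-½) + 3446/873 = -I*√2431/2 + 3446/873 = 3446/873 - I*√2431/2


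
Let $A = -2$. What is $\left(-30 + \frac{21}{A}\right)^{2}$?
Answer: $\frac{6561}{4} \approx 1640.3$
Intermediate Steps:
$\left(-30 + \frac{21}{A}\right)^{2} = \left(-30 + \frac{21}{-2}\right)^{2} = \left(-30 + 21 \left(- \frac{1}{2}\right)\right)^{2} = \left(-30 - \frac{21}{2}\right)^{2} = \left(- \frac{81}{2}\right)^{2} = \frac{6561}{4}$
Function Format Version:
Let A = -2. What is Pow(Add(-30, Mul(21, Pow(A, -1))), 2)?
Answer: Rational(6561, 4) ≈ 1640.3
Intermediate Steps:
Pow(Add(-30, Mul(21, Pow(A, -1))), 2) = Pow(Add(-30, Mul(21, Pow(-2, -1))), 2) = Pow(Add(-30, Mul(21, Rational(-1, 2))), 2) = Pow(Add(-30, Rational(-21, 2)), 2) = Pow(Rational(-81, 2), 2) = Rational(6561, 4)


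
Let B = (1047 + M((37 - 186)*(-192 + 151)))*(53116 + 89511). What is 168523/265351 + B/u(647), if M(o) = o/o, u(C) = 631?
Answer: 39662941834709/167436481 ≈ 2.3688e+5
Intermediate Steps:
M(o) = 1
B = 149473096 (B = (1047 + 1)*(53116 + 89511) = 1048*142627 = 149473096)
168523/265351 + B/u(647) = 168523/265351 + 149473096/631 = 39662941834709/167436481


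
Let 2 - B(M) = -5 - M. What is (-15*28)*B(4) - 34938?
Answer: -39558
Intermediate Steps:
B(M) = 7 + M (B(M) = 2 - (-5 - M) = 2 + (5 + M) = 7 + M)
(-15*28)*B(4) - 34938 = (-15*28)*(7 + 4) - 34938 = -420*11 - 34938 = -4620 - 34938 = -39558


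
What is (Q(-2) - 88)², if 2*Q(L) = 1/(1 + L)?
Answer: 31329/4 ≈ 7832.3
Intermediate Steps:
Q(L) = 1/(2*(1 + L))
(Q(-2) - 88)² = (1/(2*(1 - 2)) - 88)² = ((½)/(-1) - 88)² = ((½)*(-1) - 88)² = (-½ - 88)² = (-177/2)² = 31329/4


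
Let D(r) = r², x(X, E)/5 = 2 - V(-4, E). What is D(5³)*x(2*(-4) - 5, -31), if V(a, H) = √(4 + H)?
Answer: 156250 - 234375*I*√3 ≈ 1.5625e+5 - 4.0595e+5*I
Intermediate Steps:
x(X, E) = 10 - 5*√(4 + E) (x(X, E) = 5*(2 - √(4 + E)) = 10 - 5*√(4 + E))
D(5³)*x(2*(-4) - 5, -31) = (5³)²*(10 - 5*√(4 - 31)) = 125²*(10 - 15*I*√3) = 15625*(10 - 15*I*√3) = 156250 - 234375*I*√3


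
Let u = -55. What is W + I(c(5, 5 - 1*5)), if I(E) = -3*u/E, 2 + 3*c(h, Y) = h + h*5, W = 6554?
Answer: 184007/28 ≈ 6571.7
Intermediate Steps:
c(h, Y) = -⅔ + 2*h (c(h, Y) = -⅔ + (h + h*5)/3 = -⅔ + (h + 5*h)/3 = -⅔ + (6*h)/3 = -⅔ + 2*h)
I(E) = 165/E (I(E) = -(-165)/E = 165/E)
W + I(c(5, 5 - 1*5)) = 6554 + 165/(-⅔ + 2*5) = 6554 + 165/(-⅔ + 10) = 6554 + 165/(28/3) = 6554 + 165*(3/28) = 6554 + 495/28 = 184007/28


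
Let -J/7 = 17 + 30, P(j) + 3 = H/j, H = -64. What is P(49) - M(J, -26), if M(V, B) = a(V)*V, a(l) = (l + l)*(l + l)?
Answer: 6979812433/49 ≈ 1.4245e+8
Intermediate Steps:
P(j) = -3 - 64/j
a(l) = 4*l² (a(l) = (2*l)*(2*l) = 4*l²)
J = -329 (J = -7*(17 + 30) = -7*47 = -329)
M(V, B) = 4*V³ (M(V, B) = (4*V²)*V = 4*V³)
P(49) - M(J, -26) = (-3 - 64/49) - 4*(-329)³ = (-3 - 64*1/49) - 4*(-35611289) = (-3 - 64/49) - 1*(-142445156) = -211/49 + 142445156 = 6979812433/49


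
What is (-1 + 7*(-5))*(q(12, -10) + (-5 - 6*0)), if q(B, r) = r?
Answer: 540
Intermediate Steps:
(-1 + 7*(-5))*(q(12, -10) + (-5 - 6*0)) = (-1 + 7*(-5))*(-10 + (-5 - 6*0)) = (-1 - 35)*(-10 + (-5 + 0)) = -36*(-10 - 5) = -36*(-15) = 540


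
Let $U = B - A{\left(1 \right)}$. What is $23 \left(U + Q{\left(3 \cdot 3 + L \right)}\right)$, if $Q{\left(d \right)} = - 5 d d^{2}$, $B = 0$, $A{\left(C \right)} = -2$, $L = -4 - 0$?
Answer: $-14329$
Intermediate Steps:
$L = -4$ ($L = -4 + 0 = -4$)
$U = 2$ ($U = 0 - -2 = 0 + 2 = 2$)
$Q{\left(d \right)} = - 5 d^{3}$
$23 \left(U + Q{\left(3 \cdot 3 + L \right)}\right) = 23 \left(2 - 5 \left(3 \cdot 3 - 4\right)^{3}\right) = 23 \left(2 - 5 \left(9 - 4\right)^{3}\right) = 23 \left(2 - 5 \cdot 5^{3}\right) = 23 \left(2 - 625\right) = 23 \left(-623\right) = -14329$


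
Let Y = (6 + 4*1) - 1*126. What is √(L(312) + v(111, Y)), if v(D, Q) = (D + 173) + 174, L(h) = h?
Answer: √770 ≈ 27.749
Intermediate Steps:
Y = -116 (Y = (6 + 4) - 126 = 10 - 126 = -116)
v(D, Q) = 347 + D (v(D, Q) = (173 + D) + 174 = 347 + D)
√(L(312) + v(111, Y)) = √(312 + (347 + 111)) = √(312 + 458) = √770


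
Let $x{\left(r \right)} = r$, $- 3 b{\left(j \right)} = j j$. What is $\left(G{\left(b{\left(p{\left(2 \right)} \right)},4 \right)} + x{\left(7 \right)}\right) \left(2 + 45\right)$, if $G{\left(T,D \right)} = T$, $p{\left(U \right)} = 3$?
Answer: $188$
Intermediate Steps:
$b{\left(j \right)} = - \frac{j^{2}}{3}$ ($b{\left(j \right)} = - \frac{j j}{3} = - \frac{j^{2}}{3}$)
$\left(G{\left(b{\left(p{\left(2 \right)} \right)},4 \right)} + x{\left(7 \right)}\right) \left(2 + 45\right) = \left(- \frac{3^{2}}{3} + 7\right) \left(2 + 45\right) = \left(\left(- \frac{1}{3}\right) 9 + 7\right) 47 = \left(-3 + 7\right) 47 = 4 \cdot 47 = 188$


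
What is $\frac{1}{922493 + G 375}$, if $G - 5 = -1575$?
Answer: $\frac{1}{333743} \approx 2.9963 \cdot 10^{-6}$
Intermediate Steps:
$G = -1570$ ($G = 5 - 1575 = -1570$)
$\frac{1}{922493 + G 375} = \frac{1}{922493 - 588750} = \frac{1}{333743}$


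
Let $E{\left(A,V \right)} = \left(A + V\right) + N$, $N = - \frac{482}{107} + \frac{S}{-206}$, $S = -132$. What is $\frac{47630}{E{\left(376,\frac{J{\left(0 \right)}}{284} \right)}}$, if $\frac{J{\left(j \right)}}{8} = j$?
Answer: $\frac{262465115}{2050656} \approx 127.99$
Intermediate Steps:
$J{\left(j \right)} = 8 j$
$N = - \frac{42584}{11021}$ ($N = - \frac{482}{107} - \frac{132}{-206} = \left(-482\right) \frac{1}{107} - - \frac{66}{103} = - \frac{482}{107} + \frac{66}{103} = - \frac{42584}{11021} \approx -3.8639$)
$E{\left(A,V \right)} = - \frac{42584}{11021} + A + V$ ($E{\left(A,V \right)} = \left(A + V\right) - \frac{42584}{11021} = - \frac{42584}{11021} + A + V$)
$\frac{47630}{E{\left(376,\frac{J{\left(0 \right)}}{284} \right)}} = \frac{47630}{- \frac{42584}{11021} + 376 + \frac{8 \cdot 0}{284}} = \frac{47630}{- \frac{42584}{11021} + 376 + 0 \cdot \frac{1}{284}} = \frac{47630}{- \frac{42584}{11021} + 376 + 0} = \frac{47630}{\frac{4101312}{11021}} = 47630 \cdot \frac{11021}{4101312} = \frac{262465115}{2050656}$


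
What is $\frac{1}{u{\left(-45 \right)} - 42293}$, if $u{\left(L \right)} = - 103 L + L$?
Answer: $- \frac{1}{37703} \approx -2.6523 \cdot 10^{-5}$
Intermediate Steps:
$u{\left(L \right)} = - 102 L$
$\frac{1}{u{\left(-45 \right)} - 42293} = \frac{1}{\left(-102\right) \left(-45\right) - 42293} = \frac{1}{4590 - 42293} = \frac{1}{-37703} = - \frac{1}{37703}$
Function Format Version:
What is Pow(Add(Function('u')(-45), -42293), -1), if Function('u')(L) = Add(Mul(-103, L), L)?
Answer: Rational(-1, 37703) ≈ -2.6523e-5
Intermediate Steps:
Function('u')(L) = Mul(-102, L)
Pow(Add(Function('u')(-45), -42293), -1) = Pow(Add(Mul(-102, -45), -42293), -1) = Pow(Add(4590, -42293), -1) = Pow(-37703, -1) = Rational(-1, 37703)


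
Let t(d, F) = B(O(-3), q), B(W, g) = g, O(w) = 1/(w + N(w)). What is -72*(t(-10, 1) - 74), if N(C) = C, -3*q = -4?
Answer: 5232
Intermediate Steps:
q = 4/3 (q = -⅓*(-4) = 4/3 ≈ 1.3333)
O(w) = 1/(2*w) (O(w) = 1/(w + w) = 1/(2*w))
t(d, F) = 4/3
-72*(t(-10, 1) - 74) = -72*(4/3 - 74) = -72*(-218/3) = 5232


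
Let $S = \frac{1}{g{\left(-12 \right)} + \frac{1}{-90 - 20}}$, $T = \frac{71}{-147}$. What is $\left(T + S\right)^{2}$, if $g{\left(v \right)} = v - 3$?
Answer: $\frac{17793158881}{58901833809} \approx 0.30208$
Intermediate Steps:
$T = - \frac{71}{147}$ ($T = 71 \left(- \frac{1}{147}\right) = - \frac{71}{147} \approx -0.48299$)
$g{\left(v \right)} = -3 + v$
$S = - \frac{110}{1651}$ ($S = \frac{1}{\left(-3 - 12\right) + \frac{1}{-90 - 20}} = \frac{1}{-15 + \frac{1}{-110}} = \frac{1}{-15 - \frac{1}{110}} = \frac{1}{- \frac{1651}{110}} = - \frac{110}{1651} \approx -0.066626$)
$\left(T + S\right)^{2} = \left(- \frac{71}{147} - \frac{110}{1651}\right)^{2} = \left(- \frac{133391}{242697}\right)^{2} = \frac{17793158881}{58901833809}$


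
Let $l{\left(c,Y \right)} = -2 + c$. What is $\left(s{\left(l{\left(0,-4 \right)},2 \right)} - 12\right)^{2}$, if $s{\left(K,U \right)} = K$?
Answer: $196$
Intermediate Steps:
$\left(s{\left(l{\left(0,-4 \right)},2 \right)} - 12\right)^{2} = \left(\left(-2 + 0\right) - 12\right)^{2} = \left(-2 - 12\right)^{2} = \left(-14\right)^{2} = 196$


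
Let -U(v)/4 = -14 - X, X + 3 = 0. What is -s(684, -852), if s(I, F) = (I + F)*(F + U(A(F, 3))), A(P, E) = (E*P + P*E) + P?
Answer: -135744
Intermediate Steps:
A(P, E) = P + 2*E*P (A(P, E) = (E*P + E*P) + P = 2*E*P + P = P + 2*E*P)
X = -3 (X = -3 + 0 = -3)
U(v) = 44 (U(v) = -4*(-14 - 1*(-3)) = -4*(-14 + 3) = -4*(-11) = 44)
s(I, F) = (44 + F)*(F + I) (s(I, F) = (I + F)*(F + 44) = (F + I)*(44 + F) = (44 + F)*(F + I))
-s(684, -852) = -((-852)² + 44*(-852) + 44*684 - 852*684) = -(725904 - 37488 + 30096 - 582768) = -1*135744 = -135744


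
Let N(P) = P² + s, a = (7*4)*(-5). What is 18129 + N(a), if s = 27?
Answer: 37756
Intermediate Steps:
a = -140 (a = 28*(-5) = -140)
N(P) = 27 + P² (N(P) = P² + 27 = 27 + P²)
18129 + N(a) = 18129 + (27 + (-140)²) = 18129 + (27 + 19600) = 18129 + 19627 = 37756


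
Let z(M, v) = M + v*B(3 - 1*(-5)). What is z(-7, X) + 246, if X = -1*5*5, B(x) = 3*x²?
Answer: -4561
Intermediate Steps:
X = -25 (X = -5*5 = -25)
z(M, v) = M + 192*v (z(M, v) = M + v*(3*(3 - 1*(-5))²) = M + v*(3*(3 + 5)²) = M + v*(3*8²) = M + v*(3*64) = M + v*192 = M + 192*v)
z(-7, X) + 246 = (-7 + 192*(-25)) + 246 = (-7 - 4800) + 246 = -4807 + 246 = -4561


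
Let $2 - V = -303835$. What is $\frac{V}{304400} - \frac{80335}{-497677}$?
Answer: $\frac{175666660649}{151492878800} \approx 1.1596$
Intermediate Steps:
$V = 303837$ ($V = 2 - -303835 = 2 + 303835 = 303837$)
$\frac{V}{304400} - \frac{80335}{-497677} = \frac{303837}{304400} - \frac{80335}{-497677} = 303837 \cdot \frac{1}{304400} - - \frac{80335}{497677} = \frac{303837}{304400} + \frac{80335}{497677} = \frac{175666660649}{151492878800}$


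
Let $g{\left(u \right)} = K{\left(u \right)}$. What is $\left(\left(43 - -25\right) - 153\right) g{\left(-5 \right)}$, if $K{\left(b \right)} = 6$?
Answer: $-510$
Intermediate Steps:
$g{\left(u \right)} = 6$
$\left(\left(43 - -25\right) - 153\right) g{\left(-5 \right)} = \left(\left(43 - -25\right) - 153\right) 6 = \left(\left(43 + 25\right) - 153\right) 6 = \left(68 - 153\right) 6 = \left(-85\right) 6 = -510$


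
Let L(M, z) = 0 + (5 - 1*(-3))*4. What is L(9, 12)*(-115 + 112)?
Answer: -96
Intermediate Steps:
L(M, z) = 32 (L(M, z) = 0 + (5 + 3)*4 = 0 + 8*4 = 0 + 32 = 32)
L(9, 12)*(-115 + 112) = 32*(-115 + 112) = 32*(-3) = -96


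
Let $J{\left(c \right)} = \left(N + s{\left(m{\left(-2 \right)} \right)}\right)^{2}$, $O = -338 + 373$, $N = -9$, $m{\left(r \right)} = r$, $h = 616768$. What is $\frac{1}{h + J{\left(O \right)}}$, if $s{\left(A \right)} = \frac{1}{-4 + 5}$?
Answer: $\frac{1}{616832} \approx 1.6212 \cdot 10^{-6}$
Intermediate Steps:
$s{\left(A \right)} = 1$ ($s{\left(A \right)} = 1^{-1} = 1$)
$O = 35$
$J{\left(c \right)} = 64$ ($J{\left(c \right)} = \left(-9 + 1\right)^{2} = \left(-8\right)^{2} = 64$)
$\frac{1}{h + J{\left(O \right)}} = \frac{1}{616768 + 64} = \frac{1}{616832}$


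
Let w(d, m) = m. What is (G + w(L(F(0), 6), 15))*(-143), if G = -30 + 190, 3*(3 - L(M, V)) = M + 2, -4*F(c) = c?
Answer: -25025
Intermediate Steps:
F(c) = -c/4
L(M, V) = 7/3 - M/3 (L(M, V) = 3 - (M + 2)/3 = 3 - (2 + M)/3 = 3 + (-2/3 - M/3) = 7/3 - M/3)
G = 160
(G + w(L(F(0), 6), 15))*(-143) = (160 + 15)*(-143) = 175*(-143) = -25025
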